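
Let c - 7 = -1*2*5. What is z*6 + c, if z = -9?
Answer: -57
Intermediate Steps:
c = -3 (c = 7 - 1*2*5 = 7 - 2*5 = 7 - 10 = -3)
z*6 + c = -9*6 - 3 = -54 - 3 = -57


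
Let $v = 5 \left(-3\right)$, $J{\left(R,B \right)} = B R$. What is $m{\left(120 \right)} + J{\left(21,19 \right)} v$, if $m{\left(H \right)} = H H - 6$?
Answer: $8409$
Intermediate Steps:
$m{\left(H \right)} = -6 + H^{2}$ ($m{\left(H \right)} = H^{2} - 6 = -6 + H^{2}$)
$v = -15$
$m{\left(120 \right)} + J{\left(21,19 \right)} v = \left(-6 + 120^{2}\right) + 19 \cdot 21 \left(-15\right) = \left(-6 + 14400\right) + 399 \left(-15\right) = 14394 - 5985 = 8409$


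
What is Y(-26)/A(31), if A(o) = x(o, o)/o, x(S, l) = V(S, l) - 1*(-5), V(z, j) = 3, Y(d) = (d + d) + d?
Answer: -1209/4 ≈ -302.25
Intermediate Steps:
Y(d) = 3*d (Y(d) = 2*d + d = 3*d)
x(S, l) = 8 (x(S, l) = 3 - 1*(-5) = 3 + 5 = 8)
A(o) = 8/o
Y(-26)/A(31) = (3*(-26))/((8/31)) = -78/(8*(1/31)) = -78/8/31 = -78*31/8 = -1209/4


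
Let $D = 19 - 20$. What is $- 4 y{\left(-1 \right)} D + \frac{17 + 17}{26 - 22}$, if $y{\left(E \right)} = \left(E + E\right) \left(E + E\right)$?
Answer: $\frac{49}{2} \approx 24.5$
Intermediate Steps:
$y{\left(E \right)} = 4 E^{2}$ ($y{\left(E \right)} = 2 E 2 E = 4 E^{2}$)
$D = -1$ ($D = 19 - 20 = -1$)
$- 4 y{\left(-1 \right)} D + \frac{17 + 17}{26 - 22} = - 4 \cdot 4 \left(-1\right)^{2} \left(-1\right) + \frac{17 + 17}{26 - 22} = - 4 \cdot 4 \cdot 1 \left(-1\right) + \frac{34}{4} = \left(-4\right) 4 \left(-1\right) + 34 \cdot \frac{1}{4} = \left(-16\right) \left(-1\right) + \frac{17}{2} = 16 + \frac{17}{2} = \frac{49}{2}$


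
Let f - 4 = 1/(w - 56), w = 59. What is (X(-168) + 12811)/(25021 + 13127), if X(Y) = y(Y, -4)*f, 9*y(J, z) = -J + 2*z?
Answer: 347977/1029996 ≈ 0.33784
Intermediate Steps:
y(J, z) = -J/9 + 2*z/9 (y(J, z) = (-J + 2*z)/9 = -J/9 + 2*z/9)
f = 13/3 (f = 4 + 1/(59 - 56) = 4 + 1/3 = 4 + ⅓ = 13/3 ≈ 4.3333)
X(Y) = -104/27 - 13*Y/27 (X(Y) = (-Y/9 + (2/9)*(-4))*(13/3) = (-Y/9 - 8/9)*(13/3) = (-8/9 - Y/9)*(13/3) = -104/27 - 13*Y/27)
(X(-168) + 12811)/(25021 + 13127) = ((-104/27 - 13/27*(-168)) + 12811)/(25021 + 13127) = ((-104/27 + 728/9) + 12811)/38148 = (2080/27 + 12811)*(1/38148) = (347977/27)*(1/38148) = 347977/1029996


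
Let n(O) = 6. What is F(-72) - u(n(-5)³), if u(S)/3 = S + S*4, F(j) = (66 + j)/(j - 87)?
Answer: -171718/53 ≈ -3240.0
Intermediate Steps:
F(j) = (66 + j)/(-87 + j)
u(S) = 15*S (u(S) = 3*(S + S*4) = 3*(S + 4*S) = 3*(5*S) = 15*S)
F(-72) - u(n(-5)³) = (66 - 72)/(-87 - 72) - 15*6³ = -6/(-159) - 15*216 = -1/159*(-6) - 1*3240 = 2/53 - 3240 = -171718/53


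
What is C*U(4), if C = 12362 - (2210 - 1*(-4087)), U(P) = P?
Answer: 24260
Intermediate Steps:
C = 6065 (C = 12362 - (2210 + 4087) = 12362 - 1*6297 = 12362 - 6297 = 6065)
C*U(4) = 6065*4 = 24260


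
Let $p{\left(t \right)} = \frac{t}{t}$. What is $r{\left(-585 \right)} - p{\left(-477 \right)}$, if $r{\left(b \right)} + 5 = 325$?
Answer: $319$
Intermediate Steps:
$r{\left(b \right)} = 320$ ($r{\left(b \right)} = -5 + 325 = 320$)
$p{\left(t \right)} = 1$
$r{\left(-585 \right)} - p{\left(-477 \right)} = 320 - 1 = 319$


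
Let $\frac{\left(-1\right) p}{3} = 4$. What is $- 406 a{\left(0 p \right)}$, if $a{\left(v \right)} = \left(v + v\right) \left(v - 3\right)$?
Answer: $0$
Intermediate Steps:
$p = -12$ ($p = \left(-3\right) 4 = -12$)
$a{\left(v \right)} = 2 v \left(-3 + v\right)$
$- 406 a{\left(0 p \right)} = - 406 \cdot 2 \cdot 0 \left(-12\right) \left(-3 + 0 \left(-12\right)\right) = - 406 \cdot 2 \cdot 0 \left(-3 + 0\right) = - 406 \cdot 2 \cdot 0 \left(-3\right) = \left(-406\right) 0 = 0$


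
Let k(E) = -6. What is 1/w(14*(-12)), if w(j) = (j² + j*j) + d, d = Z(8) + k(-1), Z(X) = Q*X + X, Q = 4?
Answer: 1/56482 ≈ 1.7705e-5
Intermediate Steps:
Z(X) = 5*X (Z(X) = 4*X + X = 5*X)
d = 34 (d = 5*8 - 6 = 40 - 6 = 34)
w(j) = 34 + 2*j² (w(j) = (j² + j*j) + 34 = (j² + j²) + 34 = 2*j² + 34 = 34 + 2*j²)
1/w(14*(-12)) = 1/(34 + 2*(14*(-12))²) = 1/(34 + 2*(-168)²) = 1/(34 + 2*28224) = 1/(34 + 56448) = 1/56482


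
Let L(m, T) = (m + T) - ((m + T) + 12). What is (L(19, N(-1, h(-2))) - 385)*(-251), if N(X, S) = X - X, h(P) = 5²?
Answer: 99647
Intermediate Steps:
h(P) = 25
N(X, S) = 0
L(m, T) = -12 (L(m, T) = (T + m) - ((T + m) + 12) = (T + m) - (12 + T + m) = (T + m) + (-12 - T - m) = -12)
(L(19, N(-1, h(-2))) - 385)*(-251) = (-12 - 385)*(-251) = -397*(-251) = 99647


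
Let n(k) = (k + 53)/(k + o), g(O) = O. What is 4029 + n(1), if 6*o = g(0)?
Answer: 4083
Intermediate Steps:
o = 0 (o = (⅙)*0 = 0)
n(k) = (53 + k)/k (n(k) = (k + 53)/(k + 0) = (53 + k)/k)
4029 + n(1) = 4029 + (53 + 1)/1 = 4029 + 1*54 = 4029 + 54 = 4083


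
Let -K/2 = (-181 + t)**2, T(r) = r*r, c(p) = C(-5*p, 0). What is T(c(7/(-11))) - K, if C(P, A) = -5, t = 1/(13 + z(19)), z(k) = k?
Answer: 33548481/512 ≈ 65524.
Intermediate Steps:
t = 1/32 (t = 1/(13 + 19) = 1/32 ≈ 0.031250)
c(p) = -5
T(r) = r**2
K = -33535681/512 (K = -2*(-181 + 1/32)**2 = -2*(-5791/32)**2 = -2*33535681/1024 = -33535681/512 ≈ -65499.)
T(c(7/(-11))) - K = (-5)**2 - 1*(-33535681/512) = 25 + 33535681/512 = 33548481/512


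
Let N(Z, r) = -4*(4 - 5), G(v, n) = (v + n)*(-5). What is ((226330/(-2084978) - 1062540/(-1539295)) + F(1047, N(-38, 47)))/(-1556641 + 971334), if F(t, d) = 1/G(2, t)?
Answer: -33755589965166/33974615329421386585 ≈ -9.9355e-7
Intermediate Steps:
G(v, n) = -5*n - 5*v (G(v, n) = (n + v)*(-5) = -5*n - 5*v)
N(Z, r) = 4 (N(Z, r) = -4*(-1) = 4)
F(t, d) = 1/(-10 - 5*t) (F(t, d) = 1/(-5*t - 5*2) = 1/(-5*t - 10) = 1/(-10 - 5*t))
((226330/(-2084978) - 1062540/(-1539295)) + F(1047, N(-38, 47)))/(-1556641 + 971334) = ((226330/(-2084978) - 1062540/(-1539295)) - 1/(10 + 5*1047))/(-1556641 + 971334) = ((226330*(-1/2084978) - 1062540*(-1/1539295)) - 1/(10 + 5235))/(-585307) = ((-113165/1042489 + 212508/307859) - 1/5245)*(-1/585307) = (186698388677/320939621051 - 1*1/5245)*(-1/585307) = (186698388677/320939621051 - 1/5245)*(-1/585307) = (978912108989814/1683328312412495)*(-1/585307) = -33755589965166/33974615329421386585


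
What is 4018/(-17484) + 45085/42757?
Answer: 308234257/373781694 ≈ 0.82464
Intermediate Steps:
4018/(-17484) + 45085/42757 = 4018*(-1/17484) + 45085*(1/42757) = -2009/8742 + 45085/42757 = 308234257/373781694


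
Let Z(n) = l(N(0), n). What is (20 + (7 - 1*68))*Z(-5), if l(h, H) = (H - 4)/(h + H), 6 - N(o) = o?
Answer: 369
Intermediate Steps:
N(o) = 6 - o
l(h, H) = (-4 + H)/(H + h)
Z(n) = (-4 + n)/(6 + n) (Z(n) = (-4 + n)/(n + (6 - 1*0)) = (-4 + n)/(n + (6 + 0)) = (-4 + n)/(n + 6) = (-4 + n)/(6 + n))
(20 + (7 - 1*68))*Z(-5) = (20 + (7 - 1*68))*((-4 - 5)/(6 - 5)) = (20 + (7 - 68))*(-9/1) = (20 - 61)*(1*(-9)) = -41*(-9) = 369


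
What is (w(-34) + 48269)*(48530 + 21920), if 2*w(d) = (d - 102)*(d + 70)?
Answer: 3228089450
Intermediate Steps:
w(d) = (-102 + d)*(70 + d)/2 (w(d) = ((d - 102)*(d + 70))/2 = ((-102 + d)*(70 + d))/2 = (-102 + d)*(70 + d)/2)
(w(-34) + 48269)*(48530 + 21920) = ((-3570 + (1/2)*(-34)**2 - 16*(-34)) + 48269)*(48530 + 21920) = ((-3570 + (1/2)*1156 + 544) + 48269)*70450 = ((-3570 + 578 + 544) + 48269)*70450 = (-2448 + 48269)*70450 = 45821*70450 = 3228089450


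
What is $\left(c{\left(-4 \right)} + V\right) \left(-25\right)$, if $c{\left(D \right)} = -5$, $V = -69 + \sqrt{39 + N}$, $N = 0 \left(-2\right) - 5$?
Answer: $1850 - 25 \sqrt{34} \approx 1704.2$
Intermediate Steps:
$N = -5$ ($N = 0 - 5 = -5$)
$V = -69 + \sqrt{34}$ ($V = -69 + \sqrt{39 - 5} = -69 + \sqrt{34} \approx -63.169$)
$\left(c{\left(-4 \right)} + V\right) \left(-25\right) = \left(-5 - \left(69 - \sqrt{34}\right)\right) \left(-25\right) = \left(-74 + \sqrt{34}\right) \left(-25\right) = 1850 - 25 \sqrt{34}$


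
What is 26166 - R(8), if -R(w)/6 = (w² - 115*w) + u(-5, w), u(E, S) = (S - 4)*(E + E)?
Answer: 20790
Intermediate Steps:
u(E, S) = 2*E*(-4 + S) (u(E, S) = (-4 + S)*(2*E) = 2*E*(-4 + S))
R(w) = -240 - 6*w² + 750*w (R(w) = -6*((w² - 115*w) + 2*(-5)*(-4 + w)) = -6*((w² - 115*w) + (40 - 10*w)) = -6*(40 + w² - 125*w) = -240 - 6*w² + 750*w)
26166 - R(8) = 26166 - (-240 - 6*8² + 750*8) = 26166 - (-240 - 6*64 + 6000) = 26166 - (-240 - 384 + 6000) = 26166 - 1*5376 = 26166 - 5376 = 20790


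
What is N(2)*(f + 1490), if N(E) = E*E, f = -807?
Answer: 2732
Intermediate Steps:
N(E) = E²
N(2)*(f + 1490) = 2²*(-807 + 1490) = 4*683 = 2732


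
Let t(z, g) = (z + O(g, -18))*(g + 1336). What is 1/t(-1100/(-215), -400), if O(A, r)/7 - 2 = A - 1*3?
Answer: -43/112770216 ≈ -3.8131e-7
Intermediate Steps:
O(A, r) = -7 + 7*A (O(A, r) = 14 + 7*(A - 1*3) = 14 + 7*(A - 3) = 14 + 7*(-3 + A) = 14 + (-21 + 7*A) = -7 + 7*A)
t(z, g) = (1336 + g)*(-7 + z + 7*g) (t(z, g) = (z + (-7 + 7*g))*(g + 1336) = (-7 + z + 7*g)*(1336 + g) = (1336 + g)*(-7 + z + 7*g))
1/t(-1100/(-215), -400) = 1/(-9352 + 7*(-400)² + 1336*(-1100/(-215)) + 9345*(-400) - (-440000)/(-215)) = 1/(-9352 + 7*160000 + 1336*(-1100*(-1/215)) - 3738000 - (-440000)*(-1)/215) = 1/(-9352 + 1120000 + 1336*(220/43) - 3738000 - 400*220/43) = 1/(-9352 + 1120000 + 293920/43 - 3738000 - 88000/43) = 1/(-112770216/43) = -43/112770216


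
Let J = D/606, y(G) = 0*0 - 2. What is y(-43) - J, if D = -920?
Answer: -146/303 ≈ -0.48185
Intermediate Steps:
y(G) = -2 (y(G) = 0 - 2 = -2)
J = -460/303 (J = -920/606 = -920*1/606 = -460/303 ≈ -1.5182)
y(-43) - J = -2 - 1*(-460/303) = -2 + 460/303 = -146/303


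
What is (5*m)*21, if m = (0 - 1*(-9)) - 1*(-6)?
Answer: 1575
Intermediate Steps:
m = 15 (m = (0 + 9) + 6 = 9 + 6 = 15)
(5*m)*21 = (5*15)*21 = 75*21 = 1575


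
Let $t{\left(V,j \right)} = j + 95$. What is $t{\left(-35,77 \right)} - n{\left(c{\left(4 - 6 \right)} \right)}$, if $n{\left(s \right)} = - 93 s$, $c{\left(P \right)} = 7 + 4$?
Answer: $1195$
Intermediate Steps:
$t{\left(V,j \right)} = 95 + j$
$c{\left(P \right)} = 11$
$t{\left(-35,77 \right)} - n{\left(c{\left(4 - 6 \right)} \right)} = \left(95 + 77\right) - \left(-93\right) 11 = 172 - -1023 = 172 + 1023 = 1195$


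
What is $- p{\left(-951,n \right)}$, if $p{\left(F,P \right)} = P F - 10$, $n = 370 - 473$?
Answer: $-97943$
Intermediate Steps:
$n = -103$ ($n = 370 - 473 = -103$)
$p{\left(F,P \right)} = -10 + F P$ ($p{\left(F,P \right)} = F P - 10 = -10 + F P$)
$- p{\left(-951,n \right)} = - (-10 - -97953) = - (-10 + 97953) = \left(-1\right) 97943 = -97943$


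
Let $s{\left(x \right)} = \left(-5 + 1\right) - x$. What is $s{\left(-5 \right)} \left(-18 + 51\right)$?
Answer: $33$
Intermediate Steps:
$s{\left(x \right)} = -4 - x$
$s{\left(-5 \right)} \left(-18 + 51\right) = \left(-4 - -5\right) \left(-18 + 51\right) = \left(-4 + 5\right) 33 = 1 \cdot 33 = 33$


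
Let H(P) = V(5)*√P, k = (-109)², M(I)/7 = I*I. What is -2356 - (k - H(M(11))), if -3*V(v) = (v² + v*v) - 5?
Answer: -14237 - 165*√7 ≈ -14674.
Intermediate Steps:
M(I) = 7*I² (M(I) = 7*(I*I) = 7*I²)
k = 11881
V(v) = 5/3 - 2*v²/3 (V(v) = -((v² + v*v) - 5)/3 = -((v² + v²) - 5)/3 = -(2*v² - 5)/3 = -(-5 + 2*v²)/3 = 5/3 - 2*v²/3)
H(P) = -15*√P (H(P) = (5/3 - ⅔*5²)*√P = (5/3 - ⅔*25)*√P = (5/3 - 50/3)*√P = -15*√P)
-2356 - (k - H(M(11))) = -2356 - (11881 - (-15)*√(7*11²)) = -2356 - (11881 - (-15)*√(7*121)) = -2356 - (11881 - (-15)*√847) = -2356 - (11881 - (-15)*11*√7) = -2356 - (11881 - (-165)*√7) = -2356 - (11881 + 165*√7) = -2356 + (-11881 - 165*√7) = -14237 - 165*√7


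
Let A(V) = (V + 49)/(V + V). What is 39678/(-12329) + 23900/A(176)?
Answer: 4148499346/110961 ≈ 37387.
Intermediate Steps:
A(V) = (49 + V)/(2*V) (A(V) = (49 + V)/((2*V)) = (49 + V)*(1/(2*V)) = (49 + V)/(2*V))
39678/(-12329) + 23900/A(176) = 39678/(-12329) + 23900/(((½)*(49 + 176)/176)) = 39678*(-1/12329) + 23900/(((½)*(1/176)*225)) = -39678/12329 + 23900/(225/352) = -39678/12329 + 23900*(352/225) = -39678/12329 + 336512/9 = 4148499346/110961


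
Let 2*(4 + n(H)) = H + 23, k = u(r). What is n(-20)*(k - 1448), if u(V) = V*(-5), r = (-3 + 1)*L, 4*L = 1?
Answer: 14455/4 ≈ 3613.8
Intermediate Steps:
L = ¼ (L = (¼)*1 = ¼ ≈ 0.25000)
r = -½ (r = (-3 + 1)*(¼) = -2*¼ = -½ ≈ -0.50000)
u(V) = -5*V
k = 5/2 (k = -5*(-½) = 5/2 ≈ 2.5000)
n(H) = 15/2 + H/2 (n(H) = -4 + (H + 23)/2 = -4 + (23 + H)/2 = -4 + (23/2 + H/2) = 15/2 + H/2)
n(-20)*(k - 1448) = (15/2 + (½)*(-20))*(5/2 - 1448) = (15/2 - 10)*(-2891/2) = -5/2*(-2891/2) = 14455/4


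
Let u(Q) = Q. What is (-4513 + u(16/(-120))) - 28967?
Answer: -502202/15 ≈ -33480.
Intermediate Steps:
(-4513 + u(16/(-120))) - 28967 = (-4513 + 16/(-120)) - 28967 = (-4513 + 16*(-1/120)) - 28967 = (-4513 - 2/15) - 28967 = -67697/15 - 28967 = -502202/15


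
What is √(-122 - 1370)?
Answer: 2*I*√373 ≈ 38.626*I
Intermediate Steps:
√(-122 - 1370) = √(-1492) = 2*I*√373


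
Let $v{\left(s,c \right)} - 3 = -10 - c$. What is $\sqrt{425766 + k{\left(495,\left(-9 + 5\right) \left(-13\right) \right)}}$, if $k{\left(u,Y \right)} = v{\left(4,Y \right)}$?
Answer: $\sqrt{425707} \approx 652.46$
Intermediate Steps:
$v{\left(s,c \right)} = -7 - c$ ($v{\left(s,c \right)} = 3 - \left(10 + c\right) = -7 - c$)
$k{\left(u,Y \right)} = -7 - Y$
$\sqrt{425766 + k{\left(495,\left(-9 + 5\right) \left(-13\right) \right)}} = \sqrt{425766 - \left(7 + \left(-9 + 5\right) \left(-13\right)\right)} = \sqrt{425766 - \left(7 - -52\right)} = \sqrt{425766 - 59} = \sqrt{425707}$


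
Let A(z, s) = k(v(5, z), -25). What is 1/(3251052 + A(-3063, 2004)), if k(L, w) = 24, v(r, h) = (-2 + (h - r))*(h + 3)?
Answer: 1/3251076 ≈ 3.0759e-7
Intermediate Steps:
v(r, h) = (3 + h)*(-2 + h - r) (v(r, h) = (-2 + h - r)*(3 + h) = (3 + h)*(-2 + h - r))
A(z, s) = 24
1/(3251052 + A(-3063, 2004)) = 1/(3251052 + 24) = 1/3251076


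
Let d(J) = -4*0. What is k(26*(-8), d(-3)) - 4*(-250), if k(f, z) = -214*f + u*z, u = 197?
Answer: 45512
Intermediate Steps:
d(J) = 0
k(f, z) = -214*f + 197*z
k(26*(-8), d(-3)) - 4*(-250) = (-5564*(-8) + 197*0) - 4*(-250) = (-214*(-208) + 0) + 1000 = (44512 + 0) + 1000 = 44512 + 1000 = 45512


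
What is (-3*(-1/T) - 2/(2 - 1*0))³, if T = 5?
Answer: -8/125 ≈ -0.064000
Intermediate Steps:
(-3*(-1/T) - 2/(2 - 1*0))³ = (-3/(-1*1*5) - 2/(2 - 1*0))³ = (-3/((-1*5)) - 2/(2 + 0))³ = (-3/(-5) - 2/2)³ = (-3*(-⅕) - 2*½)³ = (⅗ - 1)³ = (-⅖)³ = -8/125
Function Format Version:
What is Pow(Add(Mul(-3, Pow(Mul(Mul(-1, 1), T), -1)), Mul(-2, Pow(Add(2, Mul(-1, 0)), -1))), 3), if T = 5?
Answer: Rational(-8, 125) ≈ -0.064000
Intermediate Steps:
Pow(Add(Mul(-3, Pow(Mul(Mul(-1, 1), T), -1)), Mul(-2, Pow(Add(2, Mul(-1, 0)), -1))), 3) = Pow(Add(Mul(-3, Pow(Mul(Mul(-1, 1), 5), -1)), Mul(-2, Pow(Add(2, Mul(-1, 0)), -1))), 3) = Pow(Add(Mul(-3, Pow(Mul(-1, 5), -1)), Mul(-2, Pow(Add(2, 0), -1))), 3) = Pow(Add(Mul(-3, Pow(-5, -1)), Mul(-2, Pow(2, -1))), 3) = Pow(Add(Mul(-3, Rational(-1, 5)), Mul(-2, Rational(1, 2))), 3) = Pow(Add(Rational(3, 5), -1), 3) = Pow(Rational(-2, 5), 3) = Rational(-8, 125)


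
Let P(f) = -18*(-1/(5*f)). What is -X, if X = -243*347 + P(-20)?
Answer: 4216059/50 ≈ 84321.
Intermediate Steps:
P(f) = 18/(5*f) (P(f) = -18*(-1/(5*f)) = -(-18)/(5*f) = 18/(5*f))
X = -4216059/50 (X = -243*347 + (18/5)/(-20) = -84321 + (18/5)*(-1/20) = -84321 - 9/50 = -4216059/50 ≈ -84321.)
-X = -1*(-4216059/50) = 4216059/50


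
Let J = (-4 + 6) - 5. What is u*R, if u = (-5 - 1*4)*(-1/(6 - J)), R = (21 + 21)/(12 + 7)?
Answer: 42/19 ≈ 2.2105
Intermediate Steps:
J = -3 (J = 2 - 5 = -3)
R = 42/19 ≈ 2.2105
u = 1 (u = (-5 - 1*4)*(-1/(6 - 1*(-3))) = (-5 - 4)*(-1/(6 + 3)) = -(-9)/9 = -9*(-⅑) = 1)
u*R = 1*(42/19) = 42/19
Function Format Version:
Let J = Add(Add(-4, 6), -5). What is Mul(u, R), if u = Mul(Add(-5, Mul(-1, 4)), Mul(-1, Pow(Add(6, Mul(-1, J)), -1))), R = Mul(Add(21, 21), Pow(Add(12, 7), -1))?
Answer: Rational(42, 19) ≈ 2.2105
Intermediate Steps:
J = -3 (J = Add(2, -5) = -3)
R = Rational(42, 19) (R = Mul(42, Pow(19, -1)) = Mul(42, Rational(1, 19)) = Rational(42, 19) ≈ 2.2105)
u = 1 (u = Mul(Add(-5, Mul(-1, 4)), Mul(-1, Pow(Add(6, Mul(-1, -3)), -1))) = Mul(Add(-5, -4), Mul(-1, Pow(Add(6, 3), -1))) = Mul(-9, Mul(-1, Pow(9, -1))) = Mul(-9, Mul(-1, Rational(1, 9))) = Mul(-9, Rational(-1, 9)) = 1)
Mul(u, R) = Mul(1, Rational(42, 19)) = Rational(42, 19)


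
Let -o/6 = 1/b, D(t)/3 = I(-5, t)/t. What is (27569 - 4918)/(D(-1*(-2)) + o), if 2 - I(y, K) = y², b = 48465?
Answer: -731853810/1114699 ≈ -656.55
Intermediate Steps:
I(y, K) = 2 - y²
D(t) = -69/t (D(t) = 3*((2 - 1*(-5)²)/t) = 3*((2 - 1*25)/t) = 3*((2 - 25)/t) = 3*(-23/t) = -69/t)
o = -2/16155 (o = -6/48465 = -6*1/48465 = -2/16155 ≈ -0.00012380)
(27569 - 4918)/(D(-1*(-2)) + o) = (27569 - 4918)/(-69/((-1*(-2))) - 2/16155) = 22651/(-69/2 - 2/16155) = 22651/(-1114699/32310) = 22651*(-32310/1114699) = -731853810/1114699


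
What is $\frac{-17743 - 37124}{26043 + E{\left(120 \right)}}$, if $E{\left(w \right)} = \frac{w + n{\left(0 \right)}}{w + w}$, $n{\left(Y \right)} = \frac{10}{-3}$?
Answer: $- \frac{3950424}{1875131} \approx -2.1067$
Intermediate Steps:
$n{\left(Y \right)} = - \frac{10}{3}$ ($n{\left(Y \right)} = 10 \left(- \frac{1}{3}\right) = - \frac{10}{3}$)
$E{\left(w \right)} = \frac{- \frac{10}{3} + w}{2 w}$ ($E{\left(w \right)} = \frac{w - \frac{10}{3}}{w + w} = \frac{- \frac{10}{3} + w}{2 w}$)
$\frac{-17743 - 37124}{26043 + E{\left(120 \right)}} = \frac{-17743 - 37124}{26043 + \frac{-10 + 3 \cdot 120}{6 \cdot 120}} = - \frac{54867}{26043 + \frac{1}{6} \cdot \frac{1}{120} \left(-10 + 360\right)} = - \frac{54867}{26043 + \frac{1}{6} \cdot \frac{1}{120} \cdot 350} = - \frac{54867}{26043 + \frac{35}{72}} = - \frac{54867}{\frac{1875131}{72}} = \left(-54867\right) \frac{72}{1875131} = - \frac{3950424}{1875131}$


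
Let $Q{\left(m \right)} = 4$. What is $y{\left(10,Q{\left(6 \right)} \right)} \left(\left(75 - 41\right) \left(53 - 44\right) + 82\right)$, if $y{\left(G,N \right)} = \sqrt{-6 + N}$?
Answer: $388 i \sqrt{2} \approx 548.71 i$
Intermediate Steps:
$y{\left(10,Q{\left(6 \right)} \right)} \left(\left(75 - 41\right) \left(53 - 44\right) + 82\right) = \sqrt{-6 + 4} \left(\left(75 - 41\right) \left(53 - 44\right) + 82\right) = \sqrt{-2} \left(34 \cdot 9 + 82\right) = i \sqrt{2} \left(306 + 82\right) = i \sqrt{2} \cdot 388 = 388 i \sqrt{2}$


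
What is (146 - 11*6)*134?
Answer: 10720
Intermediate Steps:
(146 - 11*6)*134 = (146 - 66)*134 = 80*134 = 10720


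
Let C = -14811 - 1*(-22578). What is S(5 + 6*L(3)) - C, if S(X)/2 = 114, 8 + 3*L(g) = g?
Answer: -7539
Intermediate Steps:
L(g) = -8/3 + g/3
C = 7767 (C = -14811 + 22578 = 7767)
S(X) = 228 (S(X) = 2*114 = 228)
S(5 + 6*L(3)) - C = 228 - 1*7767 = 228 - 7767 = -7539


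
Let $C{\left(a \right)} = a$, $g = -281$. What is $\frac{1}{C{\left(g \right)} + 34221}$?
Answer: $\frac{1}{33940} \approx 2.9464 \cdot 10^{-5}$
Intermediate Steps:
$\frac{1}{C{\left(g \right)} + 34221} = \frac{1}{-281 + 34221} = \frac{1}{33940}$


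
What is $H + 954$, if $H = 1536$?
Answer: $2490$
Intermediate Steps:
$H + 954 = 1536 + 954 = 2490$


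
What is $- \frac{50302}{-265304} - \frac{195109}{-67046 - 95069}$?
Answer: $\frac{29958953433}{21504878980} \approx 1.3931$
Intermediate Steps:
$- \frac{50302}{-265304} - \frac{195109}{-67046 - 95069} = \left(-50302\right) \left(- \frac{1}{265304}\right) - \frac{195109}{-67046 - 95069} = \frac{25151}{132652} - \frac{195109}{-162115} = \frac{25151}{132652} - - \frac{195109}{162115} = \frac{25151}{132652} + \frac{195109}{162115} = \frac{29958953433}{21504878980}$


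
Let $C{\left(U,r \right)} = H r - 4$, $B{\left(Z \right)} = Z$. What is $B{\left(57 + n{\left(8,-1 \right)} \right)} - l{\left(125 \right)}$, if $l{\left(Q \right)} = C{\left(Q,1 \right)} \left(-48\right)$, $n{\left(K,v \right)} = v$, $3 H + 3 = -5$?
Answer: $-264$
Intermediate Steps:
$H = - \frac{8}{3}$ ($H = -1 + \frac{1}{3} \left(-5\right) = -1 - \frac{5}{3} = - \frac{8}{3} \approx -2.6667$)
$C{\left(U,r \right)} = -4 - \frac{8 r}{3}$ ($C{\left(U,r \right)} = - \frac{8 r}{3} - 4 = -4 - \frac{8 r}{3}$)
$l{\left(Q \right)} = 320$ ($l{\left(Q \right)} = \left(-4 - \frac{8}{3}\right) \left(-48\right) = \left(- \frac{20}{3}\right) \left(-48\right) = 320$)
$B{\left(57 + n{\left(8,-1 \right)} \right)} - l{\left(125 \right)} = \left(57 - 1\right) - 320 = 56 - 320 = -264$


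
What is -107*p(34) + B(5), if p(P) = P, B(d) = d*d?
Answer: -3613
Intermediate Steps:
B(d) = d²
-107*p(34) + B(5) = -107*34 + 5² = -3638 + 25 = -3613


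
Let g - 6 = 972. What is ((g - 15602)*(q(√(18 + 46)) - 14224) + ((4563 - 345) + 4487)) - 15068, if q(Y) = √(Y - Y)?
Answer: 208005413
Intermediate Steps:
g = 978 (g = 6 + 972 = 978)
q(Y) = 0 (q(Y) = √0 = 0)
((g - 15602)*(q(√(18 + 46)) - 14224) + ((4563 - 345) + 4487)) - 15068 = ((978 - 15602)*(0 - 14224) + ((4563 - 345) + 4487)) - 15068 = (-14624*(-14224) + (4218 + 4487)) - 15068 = (208011776 + 8705) - 15068 = 208020481 - 15068 = 208005413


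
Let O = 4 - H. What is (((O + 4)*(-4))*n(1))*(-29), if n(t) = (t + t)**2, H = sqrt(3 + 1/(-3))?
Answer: 3712 - 928*sqrt(6)/3 ≈ 2954.3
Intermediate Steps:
H = 2*sqrt(6)/3 (H = sqrt(3 - 1/3) = sqrt(8/3) = 2*sqrt(6)/3 ≈ 1.6330)
n(t) = 4*t**2 (n(t) = (2*t)**2 = 4*t**2)
O = 4 - 2*sqrt(6)/3 ≈ 2.3670
(((O + 4)*(-4))*n(1))*(-29) = ((((4 - 2*sqrt(6)/3) + 4)*(-4))*(4*1**2))*(-29) = (((8 - 2*sqrt(6)/3)*(-4))*(4*1))*(-29) = ((-32 + 8*sqrt(6)/3)*4)*(-29) = (-128 + 32*sqrt(6)/3)*(-29) = 3712 - 928*sqrt(6)/3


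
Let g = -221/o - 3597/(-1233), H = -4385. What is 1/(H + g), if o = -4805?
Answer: -1974855/8653887149 ≈ -0.00022820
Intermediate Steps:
g = 5852026/1974855 (g = -221/(-4805) - 3597/(-1233) = -221*(-1/4805) - 3597*(-1/1233) = 221/4805 + 1199/411 = 5852026/1974855 ≈ 2.9633)
1/(H + g) = 1/(-4385 + 5852026/1974855) = 1/(-8653887149/1974855) = -1974855/8653887149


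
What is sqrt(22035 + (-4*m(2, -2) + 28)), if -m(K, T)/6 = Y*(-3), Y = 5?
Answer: sqrt(21703) ≈ 147.32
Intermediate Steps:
m(K, T) = 90 (m(K, T) = -30*(-3) = -6*(-15) = 90)
sqrt(22035 + (-4*m(2, -2) + 28)) = sqrt(22035 + (-4*90 + 28)) = sqrt(22035 + (-360 + 28)) = sqrt(22035 - 332) = sqrt(21703)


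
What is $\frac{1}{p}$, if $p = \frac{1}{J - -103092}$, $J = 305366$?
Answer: $408458$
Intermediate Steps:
$p = \frac{1}{408458}$ ($p = \frac{1}{305366 - -103092} = \frac{1}{305366 + 103092} = \frac{1}{408458} \approx 2.4482 \cdot 10^{-6}$)
$\frac{1}{p} = \frac{1}{\frac{1}{408458}} = 408458$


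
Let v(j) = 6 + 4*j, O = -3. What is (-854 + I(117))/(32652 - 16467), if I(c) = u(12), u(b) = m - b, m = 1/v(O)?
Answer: -5197/97110 ≈ -0.053517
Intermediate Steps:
m = -⅙ (m = 1/(6 + 4*(-3)) = 1/(6 - 12) = 1/(-6) = -⅙ ≈ -0.16667)
u(b) = -⅙ - b
I(c) = -73/6 (I(c) = -⅙ - 1*12 = -⅙ - 12 = -73/6)
(-854 + I(117))/(32652 - 16467) = (-854 - 73/6)/(32652 - 16467) = -5197/6/16185 = -5197/6*1/16185 = -5197/97110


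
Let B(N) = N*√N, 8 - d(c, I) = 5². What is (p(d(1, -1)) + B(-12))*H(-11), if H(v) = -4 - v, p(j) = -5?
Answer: -35 - 168*I*√3 ≈ -35.0 - 290.98*I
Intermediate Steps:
d(c, I) = -17 (d(c, I) = 8 - 1*5² = 8 - 1*25 = 8 - 25 = -17)
B(N) = N^(3/2)
(p(d(1, -1)) + B(-12))*H(-11) = (-5 + (-12)^(3/2))*(-4 - 1*(-11)) = (-5 - 24*I*√3)*(-4 + 11) = (-5 - 24*I*√3)*7 = -35 - 168*I*√3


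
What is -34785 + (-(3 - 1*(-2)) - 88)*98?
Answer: -43899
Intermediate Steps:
-34785 + (-(3 - 1*(-2)) - 88)*98 = -34785 + (-(3 + 2) - 88)*98 = -34785 + (-1*5 - 88)*98 = -34785 + (-5 - 88)*98 = -34785 - 93*98 = -34785 - 9114 = -43899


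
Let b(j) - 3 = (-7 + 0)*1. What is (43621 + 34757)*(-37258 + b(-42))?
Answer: -2920521036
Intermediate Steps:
b(j) = -4 (b(j) = 3 + (-7 + 0)*1 = 3 - 7*1 = 3 - 7 = -4)
(43621 + 34757)*(-37258 + b(-42)) = (43621 + 34757)*(-37258 - 4) = 78378*(-37262) = -2920521036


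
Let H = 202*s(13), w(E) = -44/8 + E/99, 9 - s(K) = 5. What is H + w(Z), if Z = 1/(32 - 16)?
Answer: 1271161/1584 ≈ 802.50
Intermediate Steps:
Z = 1/16 ≈ 0.062500
s(K) = 4 (s(K) = 9 - 1*5 = 9 - 5 = 4)
w(E) = -11/2 + E/99 (w(E) = -44*⅛ + E*(1/99) = -11/2 + E/99)
H = 808 (H = 202*4 = 808)
H + w(Z) = 808 + (-11/2 + (1/99)*(1/16)) = 808 + (-11/2 + 1/1584) = 808 - 8711/1584 = 1271161/1584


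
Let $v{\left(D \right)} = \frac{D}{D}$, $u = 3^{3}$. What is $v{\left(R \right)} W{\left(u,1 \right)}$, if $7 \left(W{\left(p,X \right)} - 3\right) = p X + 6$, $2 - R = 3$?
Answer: $\frac{54}{7} \approx 7.7143$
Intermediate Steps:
$u = 27$
$R = -1$ ($R = 2 - 3 = -1$)
$v{\left(D \right)} = 1$
$W{\left(p,X \right)} = \frac{27}{7} + \frac{X p}{7}$ ($W{\left(p,X \right)} = 3 + \frac{p X + 6}{7} = 3 + \frac{X p + 6}{7} = 3 + \frac{6 + X p}{7} = 3 + \left(\frac{6}{7} + \frac{X p}{7}\right) = \frac{27}{7} + \frac{X p}{7}$)
$v{\left(R \right)} W{\left(u,1 \right)} = 1 \left(\frac{27}{7} + \frac{1}{7} \cdot 1 \cdot 27\right) = 1 \left(\frac{27}{7} + \frac{27}{7}\right) = 1 \cdot \frac{54}{7} = \frac{54}{7}$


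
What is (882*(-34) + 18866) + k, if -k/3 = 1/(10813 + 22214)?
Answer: -122442099/11009 ≈ -11122.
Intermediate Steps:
k = -1/11009 (k = -3/(10813 + 22214) = -3/33027 = -3*1/33027 = -1/11009 ≈ -9.0835e-5)
(882*(-34) + 18866) + k = (882*(-34) + 18866) - 1/11009 = (-29988 + 18866) - 1/11009 = -11122 - 1/11009 = -122442099/11009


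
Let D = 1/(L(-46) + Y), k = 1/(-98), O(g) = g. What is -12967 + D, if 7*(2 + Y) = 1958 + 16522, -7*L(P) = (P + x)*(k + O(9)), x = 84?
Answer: -11515927522/888095 ≈ -12967.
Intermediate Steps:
k = -1/98 ≈ -0.010204
L(P) = -5286/49 - 881*P/686 (L(P) = -(P + 84)*(-1/98 + 9)/7 = -(84 + P)*881/(7*98) = -(5286/7 + 881*P/98)/7 = -5286/49 - 881*P/686)
Y = 2638 (Y = -2 + (1958 + 16522)/7 = -2 + (⅐)*18480 = -2 + 2640 = 2638)
D = 343/888095 (D = 1/((-5286/49 - 881/686*(-46)) + 2638) = 1/((-5286/49 + 20263/343) + 2638) = 1/(-16739/343 + 2638) = 1/(888095/343) = 343/888095 ≈ 0.00038622)
-12967 + D = -12967 + 343/888095 = -11515927522/888095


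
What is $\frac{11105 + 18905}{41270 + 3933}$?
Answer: $\frac{30010}{45203} \approx 0.66389$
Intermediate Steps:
$\frac{11105 + 18905}{41270 + 3933} = \frac{30010}{45203}$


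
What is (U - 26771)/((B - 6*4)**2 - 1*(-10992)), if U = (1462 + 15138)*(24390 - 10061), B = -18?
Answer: 237834629/12756 ≈ 18645.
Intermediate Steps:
U = 237861400 (U = 16600*14329 = 237861400)
(U - 26771)/((B - 6*4)**2 - 1*(-10992)) = (237861400 - 26771)/((-18 - 6*4)**2 - 1*(-10992)) = 237834629/((-18 - 24)**2 + 10992) = 237834629/((-42)**2 + 10992) = 237834629/(1764 + 10992) = 237834629/12756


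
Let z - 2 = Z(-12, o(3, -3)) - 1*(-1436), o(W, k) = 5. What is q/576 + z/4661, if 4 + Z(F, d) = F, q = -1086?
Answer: -8951/5664 ≈ -1.5803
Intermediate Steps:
Z(F, d) = -4 + F
z = 1422 (z = 2 + ((-4 - 12) - 1*(-1436)) = 2 + (-16 + 1436) = 2 + 1420 = 1422)
q/576 + z/4661 = -1086/576 + 1422/4661 = -1086*1/576 + 1422*(1/4661) = -181/96 + 18/59 = -8951/5664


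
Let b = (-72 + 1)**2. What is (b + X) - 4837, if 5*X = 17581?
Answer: 18601/5 ≈ 3720.2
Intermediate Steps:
X = 17581/5 (X = (1/5)*17581 = 17581/5 ≈ 3516.2)
b = 5041 (b = (-71)**2 = 5041)
(b + X) - 4837 = (5041 + 17581/5) - 4837 = 42786/5 - 4837 = 18601/5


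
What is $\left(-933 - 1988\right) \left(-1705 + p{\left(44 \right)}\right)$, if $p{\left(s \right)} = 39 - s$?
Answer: $4994910$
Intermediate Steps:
$\left(-933 - 1988\right) \left(-1705 + p{\left(44 \right)}\right) = \left(-933 - 1988\right) \left(-1705 + \left(39 - 44\right)\right) = - 2921 \left(-1705 + \left(39 - 44\right)\right) = - 2921 \left(-1705 - 5\right) = \left(-2921\right) \left(-1710\right) = 4994910$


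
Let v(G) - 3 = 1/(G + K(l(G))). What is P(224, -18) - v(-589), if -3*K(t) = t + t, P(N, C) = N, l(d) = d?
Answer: 130172/589 ≈ 221.01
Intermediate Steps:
K(t) = -2*t/3 (K(t) = -(t + t)/3 = -2*t/3)
v(G) = 3 + 3/G (v(G) = 3 + 1/(G - 2*G/3) = 3 + 1/(G/3) = 3 + 3/G)
P(224, -18) - v(-589) = 224 - (3 + 3/(-589)) = 224 - (3 + 3*(-1/589)) = 224 - (3 - 3/589) = 224 - 1*1764/589 = 224 - 1764/589 = 130172/589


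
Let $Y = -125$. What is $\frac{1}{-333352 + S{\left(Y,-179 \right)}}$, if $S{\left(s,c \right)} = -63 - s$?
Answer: $- \frac{1}{333290} \approx -3.0004 \cdot 10^{-6}$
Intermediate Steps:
$\frac{1}{-333352 + S{\left(Y,-179 \right)}} = \frac{1}{-333352 - -62} = \frac{1}{-333352 + \left(-63 + 125\right)} = \frac{1}{-333352 + 62} = \frac{1}{-333290} = - \frac{1}{333290}$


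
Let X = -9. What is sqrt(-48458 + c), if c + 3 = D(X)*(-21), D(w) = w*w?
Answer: I*sqrt(50162) ≈ 223.97*I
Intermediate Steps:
D(w) = w**2
c = -1704 (c = -3 + (-9)**2*(-21) = -3 + 81*(-21) = -3 - 1701 = -1704)
sqrt(-48458 + c) = sqrt(-48458 - 1704) = sqrt(-50162) = I*sqrt(50162)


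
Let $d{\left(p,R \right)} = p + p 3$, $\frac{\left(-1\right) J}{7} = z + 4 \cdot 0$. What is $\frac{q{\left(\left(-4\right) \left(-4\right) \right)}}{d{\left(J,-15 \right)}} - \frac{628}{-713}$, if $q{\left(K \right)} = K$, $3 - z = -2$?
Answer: $\frac{19128}{24955} \approx 0.7665$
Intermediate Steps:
$z = 5$ ($z = 3 - -2 = 3 + 2 = 5$)
$J = -35$ ($J = - 7 \left(5 + 4 \cdot 0\right) = - 7 \left(5 + 0\right) = \left(-7\right) 5 = -35$)
$d{\left(p,R \right)} = 4 p$ ($d{\left(p,R \right)} = p + 3 p = 4 p$)
$\frac{q{\left(\left(-4\right) \left(-4\right) \right)}}{d{\left(J,-15 \right)}} - \frac{628}{-713} = \frac{\left(-4\right) \left(-4\right)}{4 \left(-35\right)} - \frac{628}{-713} = \frac{16}{-140} - - \frac{628}{713} = 16 \left(- \frac{1}{140}\right) + \frac{628}{713} = - \frac{4}{35} + \frac{628}{713} = \frac{19128}{24955}$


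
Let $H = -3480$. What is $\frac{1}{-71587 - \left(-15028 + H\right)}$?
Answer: $- \frac{1}{53079} \approx -1.884 \cdot 10^{-5}$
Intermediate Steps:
$\frac{1}{-71587 - \left(-15028 + H\right)} = \frac{1}{-71587 - -18508} = \frac{1}{-71587 + \left(15028 + 3480\right)} = \frac{1}{-71587 + 18508} = \frac{1}{-53079} = - \frac{1}{53079}$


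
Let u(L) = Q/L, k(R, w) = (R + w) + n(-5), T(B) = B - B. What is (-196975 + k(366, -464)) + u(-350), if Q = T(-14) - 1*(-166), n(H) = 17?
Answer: -34484883/175 ≈ -1.9706e+5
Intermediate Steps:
T(B) = 0
Q = 166 (Q = 0 - 1*(-166) = 0 + 166 = 166)
k(R, w) = 17 + R + w (k(R, w) = (R + w) + 17 = 17 + R + w)
u(L) = 166/L
(-196975 + k(366, -464)) + u(-350) = (-196975 + (17 + 366 - 464)) + 166/(-350) = (-196975 - 81) + 166*(-1/350) = -197056 - 83/175 = -34484883/175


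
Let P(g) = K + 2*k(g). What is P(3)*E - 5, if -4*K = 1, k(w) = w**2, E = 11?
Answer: 761/4 ≈ 190.25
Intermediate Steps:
K = -1/4 (K = -1/4*1 = -1/4 ≈ -0.25000)
P(g) = -1/4 + 2*g**2
P(3)*E - 5 = (-1/4 + 2*3**2)*11 - 5 = (-1/4 + 2*9)*11 - 5 = (-1/4 + 18)*11 - 5 = (71/4)*11 - 5 = 781/4 - 5 = 761/4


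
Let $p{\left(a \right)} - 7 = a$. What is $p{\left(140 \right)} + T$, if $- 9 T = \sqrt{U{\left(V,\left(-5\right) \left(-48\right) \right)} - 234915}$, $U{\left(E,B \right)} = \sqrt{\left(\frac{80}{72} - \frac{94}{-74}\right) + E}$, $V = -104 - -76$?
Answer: $147 - \frac{\sqrt{-2894387715 + 111 i \sqrt{315647}}}{999} \approx 147.0 - 53.853 i$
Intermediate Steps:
$p{\left(a \right)} = 7 + a$
$V = -28$ ($V = -104 + 76 = -28$)
$U{\left(E,B \right)} = \sqrt{\frac{793}{333} + E}$ ($U{\left(E,B \right)} = \sqrt{\left(80 \cdot \frac{1}{72} - - \frac{47}{37}\right) + E} = \sqrt{\left(\frac{10}{9} + \frac{47}{37}\right) + E} = \sqrt{\frac{793}{333} + E}$)
$T = - \frac{\sqrt{-234915 + \frac{i \sqrt{315647}}{111}}}{9}$ ($T = - \frac{\sqrt{\frac{\sqrt{29341 + 12321 \left(-28\right)}}{111} - 234915}}{9} = - \frac{\sqrt{\frac{\sqrt{29341 - 344988}}{111} - 234915}}{9} = - \frac{\sqrt{\frac{\sqrt{-315647}}{111} - 234915}}{9} = - \frac{\sqrt{\frac{i \sqrt{315647}}{111} - 234915}}{9} = - \frac{\sqrt{-234915 + \frac{i \sqrt{315647}}{111}}}{9} \approx -0.00058016 - 53.853 i$)
$p{\left(140 \right)} + T = \left(7 + 140\right) - \frac{\sqrt{-2894387715 + 111 i \sqrt{315647}}}{999} = 147 - \frac{\sqrt{-2894387715 + 111 i \sqrt{315647}}}{999}$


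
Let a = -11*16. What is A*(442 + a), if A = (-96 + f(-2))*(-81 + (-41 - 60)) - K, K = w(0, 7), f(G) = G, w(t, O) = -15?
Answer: 4748366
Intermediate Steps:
a = -176
K = -15
A = 17851 (A = (-96 - 2)*(-81 + (-41 - 60)) - 1*(-15) = -98*(-81 - 101) + 15 = -98*(-182) + 15 = 17836 + 15 = 17851)
A*(442 + a) = 17851*(442 - 176) = 17851*266 = 4748366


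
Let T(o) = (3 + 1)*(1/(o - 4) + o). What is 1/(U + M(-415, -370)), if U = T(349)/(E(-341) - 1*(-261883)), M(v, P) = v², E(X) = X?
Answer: 45115995/7770102479687 ≈ 5.8064e-6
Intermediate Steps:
T(o) = 4*o + 4/(-4 + o) (T(o) = 4*(1/(-4 + o) + o) = 4*(o + 1/(-4 + o)) = 4*o + 4/(-4 + o))
U = 240812/45115995 (U = (4*(1 + 349² - 4*349)/(-4 + 349))/(-341 - 1*(-261883)) = (4*(1 + 121801 - 1396)/345)/(-341 + 261883) = (4*(1/345)*120406)/261542 = (481624/345)*(1/261542) = 240812/45115995 ≈ 0.0053376)
1/(U + M(-415, -370)) = 1/(240812/45115995 + (-415)²) = 1/(240812/45115995 + 172225) = 1/(7770102479687/45115995) = 45115995/7770102479687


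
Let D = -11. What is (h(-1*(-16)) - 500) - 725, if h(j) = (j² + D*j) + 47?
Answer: -1098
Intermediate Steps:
h(j) = 47 + j² - 11*j (h(j) = (j² - 11*j) + 47 = 47 + j² - 11*j)
(h(-1*(-16)) - 500) - 725 = ((47 + (-1*(-16))² - (-11)*(-16)) - 500) - 725 = ((47 + 16² - 11*16) - 500) - 725 = ((47 + 256 - 176) - 500) - 725 = (127 - 500) - 725 = -373 - 725 = -1098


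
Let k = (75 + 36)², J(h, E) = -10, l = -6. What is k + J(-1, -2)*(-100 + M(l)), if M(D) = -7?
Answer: 13391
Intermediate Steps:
k = 12321 (k = 111² = 12321)
k + J(-1, -2)*(-100 + M(l)) = 12321 - 10*(-100 - 7) = 12321 - 10*(-107) = 12321 + 1070 = 13391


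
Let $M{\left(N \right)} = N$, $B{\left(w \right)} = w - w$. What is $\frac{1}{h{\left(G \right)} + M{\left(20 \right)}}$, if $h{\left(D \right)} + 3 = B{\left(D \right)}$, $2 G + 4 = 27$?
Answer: $\frac{1}{17} \approx 0.058824$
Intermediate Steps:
$B{\left(w \right)} = 0$
$G = \frac{23}{2}$ ($G = -2 + \frac{1}{2} \cdot 27 = -2 + \frac{27}{2} = \frac{23}{2} \approx 11.5$)
$h{\left(D \right)} = -3$ ($h{\left(D \right)} = -3 + 0 = -3$)
$\frac{1}{h{\left(G \right)} + M{\left(20 \right)}} = \frac{1}{-3 + 20} = \frac{1}{17}$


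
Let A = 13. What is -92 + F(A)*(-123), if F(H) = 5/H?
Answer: -1811/13 ≈ -139.31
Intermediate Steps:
-92 + F(A)*(-123) = -92 + (5/13)*(-123) = -92 - 615/13 = -1811/13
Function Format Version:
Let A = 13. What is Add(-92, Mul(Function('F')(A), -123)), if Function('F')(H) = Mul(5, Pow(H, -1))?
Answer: Rational(-1811, 13) ≈ -139.31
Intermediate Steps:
Add(-92, Mul(Function('F')(A), -123)) = Add(-92, Mul(Mul(5, Pow(13, -1)), -123)) = Add(-92, Mul(Mul(5, Rational(1, 13)), -123)) = Add(-92, Mul(Rational(5, 13), -123)) = Add(-92, Rational(-615, 13)) = Rational(-1811, 13)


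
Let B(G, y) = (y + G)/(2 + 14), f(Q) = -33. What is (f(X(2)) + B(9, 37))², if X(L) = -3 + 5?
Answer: 58081/64 ≈ 907.52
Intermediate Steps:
X(L) = 2
B(G, y) = G/16 + y/16 (B(G, y) = (G + y)/16 = (G + y)*(1/16) = G/16 + y/16)
(f(X(2)) + B(9, 37))² = (-33 + ((1/16)*9 + (1/16)*37))² = (-33 + (9/16 + 37/16))² = (-33 + 23/8)² = (-241/8)² = 58081/64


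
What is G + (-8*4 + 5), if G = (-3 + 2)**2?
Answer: -26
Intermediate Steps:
G = 1 (G = (-1)**2 = 1)
G + (-8*4 + 5) = 1 + (-8*4 + 5) = 1 + (-32 + 5) = 1 - 27 = -26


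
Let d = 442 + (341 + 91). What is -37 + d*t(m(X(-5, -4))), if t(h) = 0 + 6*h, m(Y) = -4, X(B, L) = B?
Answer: -21013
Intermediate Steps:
d = 874 (d = 442 + 432 = 874)
t(h) = 6*h
-37 + d*t(m(X(-5, -4))) = -37 + 874*(6*(-4)) = -37 + 874*(-24) = -37 - 20976 = -21013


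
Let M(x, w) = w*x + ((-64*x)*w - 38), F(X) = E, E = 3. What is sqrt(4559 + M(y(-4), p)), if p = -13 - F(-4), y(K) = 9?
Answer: sqrt(13593) ≈ 116.59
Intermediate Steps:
F(X) = 3
p = -16 (p = -13 - 1*3 = -13 - 3 = -16)
M(x, w) = -38 - 63*w*x (M(x, w) = w*x + (-64*w*x - 38) = w*x + (-38 - 64*w*x) = -38 - 63*w*x)
sqrt(4559 + M(y(-4), p)) = sqrt(4559 + (-38 - 63*(-16)*9)) = sqrt(4559 + (-38 + 9072)) = sqrt(4559 + 9034) = sqrt(13593)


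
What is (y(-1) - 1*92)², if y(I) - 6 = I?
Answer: 7569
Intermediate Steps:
y(I) = 6 + I
(y(-1) - 1*92)² = ((6 - 1) - 1*92)² = (5 - 92)² = (-87)² = 7569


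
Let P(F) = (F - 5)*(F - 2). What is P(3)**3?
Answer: -8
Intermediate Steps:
P(F) = (-5 + F)*(-2 + F)
P(3)**3 = (10 + 3**2 - 7*3)**3 = (10 + 9 - 21)**3 = (-2)**3 = -8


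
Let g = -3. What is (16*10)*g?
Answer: -480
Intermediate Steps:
(16*10)*g = (16*10)*(-3) = 160*(-3) = -480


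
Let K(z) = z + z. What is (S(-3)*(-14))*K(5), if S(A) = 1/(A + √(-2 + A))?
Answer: 30 + 10*I*√5 ≈ 30.0 + 22.361*I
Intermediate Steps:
K(z) = 2*z
(S(-3)*(-14))*K(5) = (-14/(-3 + √(-2 - 3)))*(2*5) = (-14/(-3 + √(-5)))*10 = (-14/(-3 + I*√5))*10 = -14/(-3 + I*√5)*10 = -140/(-3 + I*√5)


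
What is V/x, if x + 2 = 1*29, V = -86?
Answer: -86/27 ≈ -3.1852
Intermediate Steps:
x = 27 (x = -2 + 1*29 = -2 + 29 = 27)
V/x = -86/27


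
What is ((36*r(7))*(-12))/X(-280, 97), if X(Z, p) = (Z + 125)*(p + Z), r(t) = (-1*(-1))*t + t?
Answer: -2016/9455 ≈ -0.21322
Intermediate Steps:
r(t) = 2*t (r(t) = 1*t + t = t + t = 2*t)
X(Z, p) = (125 + Z)*(Z + p)
((36*r(7))*(-12))/X(-280, 97) = ((36*(2*7))*(-12))/((-280)² + 125*(-280) + 125*97 - 280*97) = ((36*14)*(-12))/(78400 - 35000 + 12125 - 27160) = (504*(-12))/28365 = -6048*1/28365 = -2016/9455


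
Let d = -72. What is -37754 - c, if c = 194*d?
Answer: -23786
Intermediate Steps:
c = -13968 (c = 194*(-72) = -13968)
-37754 - c = -37754 - 1*(-13968) = -37754 + 13968 = -23786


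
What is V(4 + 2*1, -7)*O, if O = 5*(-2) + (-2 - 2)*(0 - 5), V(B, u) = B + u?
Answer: -10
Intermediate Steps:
O = 10 (O = -10 - 4*(-5) = -10 + 20 = 10)
V(4 + 2*1, -7)*O = ((4 + 2*1) - 7)*10 = ((4 + 2) - 7)*10 = (6 - 7)*10 = -1*10 = -10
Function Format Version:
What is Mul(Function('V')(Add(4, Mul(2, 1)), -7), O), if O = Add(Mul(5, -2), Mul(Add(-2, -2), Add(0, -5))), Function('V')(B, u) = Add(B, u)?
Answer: -10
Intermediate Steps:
O = 10 (O = Add(-10, Mul(-4, -5)) = Add(-10, 20) = 10)
Mul(Function('V')(Add(4, Mul(2, 1)), -7), O) = Mul(Add(Add(4, Mul(2, 1)), -7), 10) = Mul(Add(Add(4, 2), -7), 10) = Mul(Add(6, -7), 10) = Mul(-1, 10) = -10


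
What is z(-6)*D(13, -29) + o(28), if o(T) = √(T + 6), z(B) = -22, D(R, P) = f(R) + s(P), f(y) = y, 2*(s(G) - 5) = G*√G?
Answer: -396 + √34 + 319*I*√29 ≈ -390.17 + 1717.9*I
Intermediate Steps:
s(G) = 5 + G^(3/2)/2 (s(G) = 5 + (G*√G)/2 = 5 + G^(3/2)/2)
D(R, P) = 5 + R + P^(3/2)/2 (D(R, P) = R + (5 + P^(3/2)/2) = 5 + R + P^(3/2)/2)
o(T) = √(6 + T)
z(-6)*D(13, -29) + o(28) = -22*(5 + 13 + (-29)^(3/2)/2) + √(6 + 28) = -22*(5 + 13 + (-29*I*√29)/2) + √34 = -22*(5 + 13 - 29*I*√29/2) + √34 = -22*(18 - 29*I*√29/2) + √34 = (-396 + 319*I*√29) + √34 = -396 + √34 + 319*I*√29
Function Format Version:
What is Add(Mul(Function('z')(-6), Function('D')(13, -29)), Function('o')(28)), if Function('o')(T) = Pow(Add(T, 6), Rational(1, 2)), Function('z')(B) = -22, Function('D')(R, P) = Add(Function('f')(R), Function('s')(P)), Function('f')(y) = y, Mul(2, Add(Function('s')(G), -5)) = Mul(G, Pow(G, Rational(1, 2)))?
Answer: Add(-396, Pow(34, Rational(1, 2)), Mul(319, I, Pow(29, Rational(1, 2)))) ≈ Add(-390.17, Mul(1717.9, I))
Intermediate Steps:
Function('s')(G) = Add(5, Mul(Rational(1, 2), Pow(G, Rational(3, 2)))) (Function('s')(G) = Add(5, Mul(Rational(1, 2), Mul(G, Pow(G, Rational(1, 2))))) = Add(5, Mul(Rational(1, 2), Pow(G, Rational(3, 2)))))
Function('D')(R, P) = Add(5, R, Mul(Rational(1, 2), Pow(P, Rational(3, 2)))) (Function('D')(R, P) = Add(R, Add(5, Mul(Rational(1, 2), Pow(P, Rational(3, 2))))) = Add(5, R, Mul(Rational(1, 2), Pow(P, Rational(3, 2)))))
Function('o')(T) = Pow(Add(6, T), Rational(1, 2))
Add(Mul(Function('z')(-6), Function('D')(13, -29)), Function('o')(28)) = Add(Mul(-22, Add(5, 13, Mul(Rational(1, 2), Pow(-29, Rational(3, 2))))), Pow(Add(6, 28), Rational(1, 2))) = Add(Mul(-22, Add(5, 13, Mul(Rational(1, 2), Mul(-29, I, Pow(29, Rational(1, 2)))))), Pow(34, Rational(1, 2))) = Add(Mul(-22, Add(5, 13, Mul(Rational(-29, 2), I, Pow(29, Rational(1, 2))))), Pow(34, Rational(1, 2))) = Add(Mul(-22, Add(18, Mul(Rational(-29, 2), I, Pow(29, Rational(1, 2))))), Pow(34, Rational(1, 2))) = Add(Add(-396, Mul(319, I, Pow(29, Rational(1, 2)))), Pow(34, Rational(1, 2))) = Add(-396, Pow(34, Rational(1, 2)), Mul(319, I, Pow(29, Rational(1, 2))))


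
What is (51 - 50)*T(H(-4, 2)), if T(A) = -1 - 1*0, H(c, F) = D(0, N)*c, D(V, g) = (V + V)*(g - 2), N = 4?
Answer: -1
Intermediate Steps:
D(V, g) = 2*V*(-2 + g) (D(V, g) = (2*V)*(-2 + g) = 2*V*(-2 + g))
H(c, F) = 0 (H(c, F) = (2*0*(-2 + 4))*c = (2*0*2)*c = 0*c = 0)
T(A) = -1 (T(A) = -1 + 0 = -1)
(51 - 50)*T(H(-4, 2)) = (51 - 50)*(-1) = 1*(-1) = -1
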